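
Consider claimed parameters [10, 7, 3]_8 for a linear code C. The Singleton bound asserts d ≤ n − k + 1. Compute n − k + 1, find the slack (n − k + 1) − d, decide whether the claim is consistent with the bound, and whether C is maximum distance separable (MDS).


Singleton RHS = n − k + 1 = 4, slack = 1, bound satisfied, not MDS.

Singleton bound: d ≤ n − k + 1.
Here n = 10, k = 7, so n − k + 1 = 4.
Given d = 3, check d ≤ 4: YES.
Slack = (n − k + 1) − d = 1.
The code is NOT MDS (slack = 1 > 0).
Description: the claimed parameters are [10, 7, 3]_8; such a code would be non-MDS.


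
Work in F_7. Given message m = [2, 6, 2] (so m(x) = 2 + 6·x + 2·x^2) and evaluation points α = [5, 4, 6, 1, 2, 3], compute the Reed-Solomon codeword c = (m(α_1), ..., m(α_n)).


c = [5, 2, 5, 3, 1, 3]

Message polynomial: m(x) = 2 + 6·x + 2·x^2 (mod 7).
For each evaluation point α_i, compute m(α_i) mod 7:
  α_1 = 5: Horner steps 2 → 2 → 5, so m(5) = 5.
  α_2 = 4: Horner steps 2 → 0 → 2, so m(4) = 2.
  α_3 = 6: Horner steps 2 → 4 → 5, so m(6) = 5.
  α_4 = 1: Horner steps 2 → 1 → 3, so m(1) = 3.
  α_5 = 2: Horner steps 2 → 3 → 1, so m(2) = 1.
  α_6 = 3: Horner steps 2 → 5 → 3, so m(3) = 3.
Codeword c = [5, 2, 5, 3, 1, 3] ∈ F_7^6.


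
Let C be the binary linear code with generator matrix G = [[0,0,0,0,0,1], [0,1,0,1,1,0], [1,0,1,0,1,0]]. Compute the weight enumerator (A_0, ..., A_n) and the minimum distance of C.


Weight distribution: A_0 = 1, A_1 = 1, A_3 = 2, A_4 = 3, A_5 = 1. Minimum distance d = 1.

Enumerate all 2^3 = 8 messages m ∈ F_2^3.
For each, compute codeword c = mG in F_2^6, then tally its weight.
  m = 000 → c = 000000, weight = 0.
  m = 100 → c = 000001, weight = 1.
  m = 010 → c = 010110, weight = 3.
  m = 110 → c = 010111, weight = 4.
  m = 001 → c = 101010, weight = 3.
  m = 101 → c = 101011, weight = 4.
  m = 011 → c = 111100, weight = 4.
  m = 111 → c = 111101, weight = 5.
Tally weights:
  weight 0: 1 codewords.
  weight 1: 1 codewords.
  weight 3: 2 codewords.
  weight 4: 3 codewords.
  weight 5: 1 codewords.
Minimum distance d = smallest w > 0 with A_w > 0 = 1.
Sanity: Σ A_w = 8 = 2^3 = 8 ✓.


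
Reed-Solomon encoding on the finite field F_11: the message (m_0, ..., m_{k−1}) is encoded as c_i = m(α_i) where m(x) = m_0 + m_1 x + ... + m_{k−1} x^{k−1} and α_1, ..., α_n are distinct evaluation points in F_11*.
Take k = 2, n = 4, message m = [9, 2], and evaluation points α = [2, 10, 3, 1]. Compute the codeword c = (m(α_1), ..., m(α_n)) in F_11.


c = [2, 7, 4, 0]

Message polynomial: m(x) = 9 + 2·x (mod 11).
For each evaluation point α_i, compute m(α_i) mod 11:
  α_1 = 2: Horner steps 2 → 2, so m(2) = 2.
  α_2 = 10: Horner steps 2 → 7, so m(10) = 7.
  α_3 = 3: Horner steps 2 → 4, so m(3) = 4.
  α_4 = 1: Horner steps 2 → 0, so m(1) = 0.
Codeword c = [2, 7, 4, 0] ∈ F_11^4.


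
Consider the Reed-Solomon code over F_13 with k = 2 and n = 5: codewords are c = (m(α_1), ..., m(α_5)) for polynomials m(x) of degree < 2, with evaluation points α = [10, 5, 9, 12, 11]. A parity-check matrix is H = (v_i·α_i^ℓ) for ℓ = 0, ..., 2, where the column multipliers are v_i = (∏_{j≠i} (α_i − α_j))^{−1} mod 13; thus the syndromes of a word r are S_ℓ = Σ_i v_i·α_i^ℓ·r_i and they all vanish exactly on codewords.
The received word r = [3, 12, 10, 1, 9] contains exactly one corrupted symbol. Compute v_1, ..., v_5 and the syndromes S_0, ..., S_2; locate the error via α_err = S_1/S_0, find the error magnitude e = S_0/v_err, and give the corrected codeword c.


S = (4, 9, 4), error at position 4, error magnitude e = 12, c = [3, 12, 10, 2, 9].

Step 1: column multipliers v_i = (∏_{j≠i}(α_i − α_j))^{−1} mod 13.
  i = 1 (α = 10): (10−5)(10−9)(10−12)(10−11) = 5·1·(−2)·(−1) = 10 ≡ 10, so v_1 = 10^{−1} = 4 (mod 13).
  i = 2 (α = 5): (5−10)(5−9)(5−12)(5−11) = (−5)·(−4)·(−7)·(−6) = 840 ≡ 8, so v_2 = 8^{−1} = 5 (mod 13).
  i = 3 (α = 9): (9−10)(9−5)(9−12)(9−11) = (−1)·4·(−3)·(−2) = −24 ≡ 2, so v_3 = 2^{−1} = 7 (mod 13).
  i = 4 (α = 12): (12−10)(12−5)(12−9)(12−11) = 2·7·3·1 = 42 ≡ 3, so v_4 = 3^{−1} = 9 (mod 13).
  i = 5 (α = 11): (11−10)(11−5)(11−9)(11−12) = 1·6·2·(−1) = −12 ≡ 1, so v_5 = 1^{−1} = 1 (mod 13).
  v = [4, 5, 7, 9, 1].
Step 2: syndromes of r = [3, 12, 10, 1, 9] (all sums mod 13).
  S_0 = Σ v_i r_i = 4·3 + 5·12 + 7·10 + 9·1 + 1·9 = 160 ≡ 4.
  S_1 = Σ v_i α_i r_i = 4·10·3 + 5·5·12 + 7·9·10 + 9·12·1 + 1·11·9 = 1257 ≡ 9.
  α_i^2 mod 13 = [9, 12, 3, 1, 4].
  S_2 = Σ v_i α_i^2 r_i = 4·9·3 + 5·12·12 + 7·3·10 + 9·1·1 + 1·4·9 = 1083 ≡ 4.
  S = (4, 9, 4) ≠ 0, so r is not a codeword (an error is present).
Step 3: locate the error. For a single error e at position i, S_ℓ = v_i·e·α_i^ℓ, so α_err = S_1/S_0.
  S_0^{−1} = 4^{−1} = 10 (mod 13), so α_err = 9·10 = 90 ≡ 12 = α_4. Error position i = 4.
  Consistency check: S_2/S_1 = 4·3 = 12 ≡ 12 = α_err ✓ (single-error assumption holds).
Step 4: error magnitude e = S_0/v_4 = S_0·∏_{j≠4}(α_4 − α_j) = 4·3 = 12 ≡ 12 (mod 13).
Step 5: correct position 4: c_4 = r_4 − e = 1 − 12 ≡ 2 (mod 13). Hence c = [3, 12, 10, 2, 9].
  Check: interpolating c through the α_i gives m(x) = 8 + 6·x (degree < 2) with m(α_i) = c_i for every i, so c is indeed a codeword.


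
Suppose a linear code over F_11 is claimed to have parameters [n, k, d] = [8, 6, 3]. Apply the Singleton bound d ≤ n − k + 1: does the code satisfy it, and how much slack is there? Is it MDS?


Singleton RHS = n − k + 1 = 3, slack = 0, bound satisfied, MDS.

Singleton bound: d ≤ n − k + 1.
Here n = 8, k = 6, so n − k + 1 = 3.
Given d = 3, check d ≤ 3: YES.
Slack = (n − k + 1) − d = 0.
The code is MDS (slack = 0).
Description: the claimed parameters are [8, 6, 3]_11; such a code would be MDS (meets Singleton bound).


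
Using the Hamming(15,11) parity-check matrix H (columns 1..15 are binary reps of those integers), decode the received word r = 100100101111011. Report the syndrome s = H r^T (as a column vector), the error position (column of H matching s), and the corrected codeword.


s = (0, 1, 1, 1)^T, error position = 7, corrected codeword c = 100100001111011

Compute s = H r^T mod 2 one row at a time:
  s_1 = 0 + 1 + 1 + 1 + 1 + 0 + 1 + 1 = 6 ≡ 0 (mod 2).
  s_2 = 1 + 0 + 0 + 1 + 1 + 0 + 1 + 1 = 5 ≡ 1 (mod 2).
  s_3 = 0 + 0 + 0 + 1 + 1 + 1 + 1 + 1 = 5 ≡ 1 (mod 2).
  s_4 = 1 + 0 + 0 + 1 + 1 + 1 + 0 + 1 = 5 ≡ 1 (mod 2).
s = (0, 1, 1, 1)^T — this equals column 7 of H (binary 0111), so error is at position 7.
Correct: flip bit 7 of r = 100100101111011 to get c = 100100001111011.


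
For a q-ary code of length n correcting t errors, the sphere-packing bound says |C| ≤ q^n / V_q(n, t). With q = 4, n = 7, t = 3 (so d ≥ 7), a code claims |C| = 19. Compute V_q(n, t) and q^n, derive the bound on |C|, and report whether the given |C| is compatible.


V_q(n, t) = 1156, q^n = 16384, Hamming bound = 14, |C| = 19 > bound (violated).

Step 1: Compute V_q(n, t) = Σ_{j=0}^3 C(n, j) (q−1)^j.
  j = 0: C(7,0)·(3)^0 = 1·1 = 1.
  j = 1: C(7,1)·(3)^1 = 7·3 = 21.
  j = 2: C(7,2)·(3)^2 = 21·9 = 189.
  j = 3: C(7,3)·(3)^3 = 35·27 = 945.
  V_q(n, t) = 1 + 21 + 189 + 945 = 1156.
Step 2: q^n = 4^7 = 16384.
Step 3: Hamming bound ⌊q^n / V_q(n,t)⌋ = ⌊16384/1156⌋ = 14.
Step 4: Compare |C| = 19 to 14: violated.
The claimed |C| lies above the Hamming bound, so no 4-ary code of length 7 with d ≥ 7 can have 19 codewords.


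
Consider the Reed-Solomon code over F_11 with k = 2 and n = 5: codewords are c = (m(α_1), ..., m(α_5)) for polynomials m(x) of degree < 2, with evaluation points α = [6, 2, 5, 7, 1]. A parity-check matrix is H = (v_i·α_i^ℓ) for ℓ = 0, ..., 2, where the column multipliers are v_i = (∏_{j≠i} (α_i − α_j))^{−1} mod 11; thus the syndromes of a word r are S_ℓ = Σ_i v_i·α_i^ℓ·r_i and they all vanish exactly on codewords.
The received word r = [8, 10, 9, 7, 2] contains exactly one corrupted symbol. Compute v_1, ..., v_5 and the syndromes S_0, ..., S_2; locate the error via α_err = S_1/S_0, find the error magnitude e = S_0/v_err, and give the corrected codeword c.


S = (7, 3, 6), error at position 2, error magnitude e = 9, c = [8, 1, 9, 7, 2].

Step 1: column multipliers v_i = (∏_{j≠i}(α_i − α_j))^{−1} mod 11.
  i = 1 (α = 6): (6−2)(6−5)(6−7)(6−1) = 4·1·(−1)·5 = −20 ≡ 2, so v_1 = 2^{−1} = 6 (mod 11).
  i = 2 (α = 2): (2−6)(2−5)(2−7)(2−1) = (−4)·(−3)·(−5)·1 = −60 ≡ 6, so v_2 = 6^{−1} = 2 (mod 11).
  i = 3 (α = 5): (5−6)(5−2)(5−7)(5−1) = (−1)·3·(−2)·4 = 24 ≡ 2, so v_3 = 2^{−1} = 6 (mod 11).
  i = 4 (α = 7): (7−6)(7−2)(7−5)(7−1) = 1·5·2·6 = 60 ≡ 5, so v_4 = 5^{−1} = 9 (mod 11).
  i = 5 (α = 1): (1−6)(1−2)(1−5)(1−7) = (−5)·(−1)·(−4)·(−6) = 120 ≡ 10, so v_5 = 10^{−1} = 10 (mod 11).
  v = [6, 2, 6, 9, 10].
Step 2: syndromes of r = [8, 10, 9, 7, 2] (all sums mod 11).
  S_0 = Σ v_i r_i = 6·8 + 2·10 + 6·9 + 9·7 + 10·2 = 205 ≡ 7.
  S_1 = Σ v_i α_i r_i = 6·6·8 + 2·2·10 + 6·5·9 + 9·7·7 + 10·1·2 = 1059 ≡ 3.
  α_i^2 mod 11 = [3, 4, 3, 5, 1].
  S_2 = Σ v_i α_i^2 r_i = 6·3·8 + 2·4·10 + 6·3·9 + 9·5·7 + 10·1·2 = 721 ≡ 6.
  S = (7, 3, 6) ≠ 0, so r is not a codeword (an error is present).
Step 3: locate the error. For a single error e at position i, S_ℓ = v_i·e·α_i^ℓ, so α_err = S_1/S_0.
  S_0^{−1} = 7^{−1} = 8 (mod 11), so α_err = 3·8 = 24 ≡ 2 = α_2. Error position i = 2.
  Consistency check: S_2/S_1 = 6·4 = 24 ≡ 2 = α_err ✓ (single-error assumption holds).
Step 4: error magnitude e = S_0/v_2 = S_0·∏_{j≠2}(α_2 − α_j) = 7·6 = 42 ≡ 9 (mod 11).
Step 5: correct position 2: c_2 = r_2 − e = 10 − 9 ≡ 1 (mod 11). Hence c = [8, 1, 9, 7, 2].
  Check: interpolating c through the α_i gives m(x) = 3 + 10·x (degree < 2) with m(α_i) = c_i for every i, so c is indeed a codeword.


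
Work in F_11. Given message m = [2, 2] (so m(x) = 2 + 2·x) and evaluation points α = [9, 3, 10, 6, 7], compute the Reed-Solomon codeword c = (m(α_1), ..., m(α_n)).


c = [9, 8, 0, 3, 5]

Message polynomial: m(x) = 2 + 2·x (mod 11).
For each evaluation point α_i, compute m(α_i) mod 11:
  α_1 = 9: Horner steps 2 → 9, so m(9) = 9.
  α_2 = 3: Horner steps 2 → 8, so m(3) = 8.
  α_3 = 10: Horner steps 2 → 0, so m(10) = 0.
  α_4 = 6: Horner steps 2 → 3, so m(6) = 3.
  α_5 = 7: Horner steps 2 → 5, so m(7) = 5.
Codeword c = [9, 8, 0, 3, 5] ∈ F_11^5.


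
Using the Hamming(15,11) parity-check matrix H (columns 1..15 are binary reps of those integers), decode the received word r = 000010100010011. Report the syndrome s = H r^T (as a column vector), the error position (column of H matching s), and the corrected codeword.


s = (1, 0, 0, 0)^T, error position = 8, corrected codeword c = 000010110010011

Compute s = H r^T mod 2 one row at a time:
  s_1 = 0 + 0 + 0 + 1 + 0 + 0 + 1 + 1 = 3 ≡ 1 (mod 2).
  s_2 = 0 + 1 + 0 + 1 + 0 + 0 + 1 + 1 = 4 ≡ 0 (mod 2).
  s_3 = 0 + 0 + 0 + 1 + 0 + 1 + 1 + 1 = 4 ≡ 0 (mod 2).
  s_4 = 0 + 0 + 1 + 1 + 0 + 1 + 0 + 1 = 4 ≡ 0 (mod 2).
s = (1, 0, 0, 0)^T — this equals column 8 of H (binary 1000), so error is at position 8.
Correct: flip bit 8 of r = 000010100010011 to get c = 000010110010011.


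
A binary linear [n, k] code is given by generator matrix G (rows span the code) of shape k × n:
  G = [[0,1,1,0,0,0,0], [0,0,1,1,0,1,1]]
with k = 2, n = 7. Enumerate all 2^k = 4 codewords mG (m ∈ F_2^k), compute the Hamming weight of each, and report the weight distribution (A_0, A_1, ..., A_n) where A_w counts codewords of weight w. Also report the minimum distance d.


Weight distribution: A_0 = 1, A_2 = 1, A_4 = 2. Minimum distance d = 2.

Enumerate all 2^2 = 4 messages m ∈ F_2^2.
For each, compute codeword c = mG in F_2^7, then tally its weight.
  m = 00 → c = 0000000, weight = 0.
  m = 10 → c = 0110000, weight = 2.
  m = 01 → c = 0011011, weight = 4.
  m = 11 → c = 0101011, weight = 4.
Tally weights:
  weight 0: 1 codewords.
  weight 2: 1 codewords.
  weight 4: 2 codewords.
Minimum distance d = smallest w > 0 with A_w > 0 = 2.
Sanity: Σ A_w = 4 = 2^2 = 4 ✓.


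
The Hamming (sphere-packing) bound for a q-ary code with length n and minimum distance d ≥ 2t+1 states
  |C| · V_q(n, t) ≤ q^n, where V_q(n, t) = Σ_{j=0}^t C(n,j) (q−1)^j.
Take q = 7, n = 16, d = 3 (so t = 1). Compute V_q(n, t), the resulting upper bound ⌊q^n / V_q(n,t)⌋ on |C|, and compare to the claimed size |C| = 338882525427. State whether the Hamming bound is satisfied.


V_q(n, t) = 97, q^n = 33232930569601, Hamming bound = 342607531645, |C| = 338882525427 ≤ bound (satisfied).

Step 1: Compute V_q(n, t) = Σ_{j=0}^1 C(n, j) (q−1)^j.
  j = 0: C(16,0)·(6)^0 = 1·1 = 1.
  j = 1: C(16,1)·(6)^1 = 16·6 = 96.
  V_q(n, t) = 1 + 96 = 97.
Step 2: q^n = 7^16 = 33232930569601.
Step 3: Hamming bound ⌊q^n / V_q(n,t)⌋ = ⌊33232930569601/97⌋ = 342607531645.
Step 4: Compare |C| = 338882525427 to 342607531645: satisfied.
The claimed |C| lies below the Hamming bound.


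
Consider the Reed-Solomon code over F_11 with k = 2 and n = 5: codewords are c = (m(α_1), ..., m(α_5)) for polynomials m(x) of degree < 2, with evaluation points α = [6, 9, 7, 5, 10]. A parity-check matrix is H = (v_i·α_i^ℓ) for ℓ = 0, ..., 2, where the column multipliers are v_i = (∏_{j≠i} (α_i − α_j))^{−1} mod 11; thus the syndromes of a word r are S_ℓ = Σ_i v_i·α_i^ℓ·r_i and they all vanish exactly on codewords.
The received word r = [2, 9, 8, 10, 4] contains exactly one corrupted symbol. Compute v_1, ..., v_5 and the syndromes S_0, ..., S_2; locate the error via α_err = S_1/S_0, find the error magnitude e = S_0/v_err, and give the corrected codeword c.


S = (2, 10, 6), error at position 4, error magnitude e = 3, c = [2, 9, 8, 7, 4].

Step 1: column multipliers v_i = (∏_{j≠i}(α_i − α_j))^{−1} mod 11.
  i = 1 (α = 6): (6−9)(6−7)(6−5)(6−10) = (−3)·(−1)·1·(−4) = −12 ≡ 10, so v_1 = 10^{−1} = 10 (mod 11).
  i = 2 (α = 9): (9−6)(9−7)(9−5)(9−10) = 3·2·4·(−1) = −24 ≡ 9, so v_2 = 9^{−1} = 5 (mod 11).
  i = 3 (α = 7): (7−6)(7−9)(7−5)(7−10) = 1·(−2)·2·(−3) = 12 ≡ 1, so v_3 = 1^{−1} = 1 (mod 11).
  i = 4 (α = 5): (5−6)(5−9)(5−7)(5−10) = (−1)·(−4)·(−2)·(−5) = 40 ≡ 7, so v_4 = 7^{−1} = 8 (mod 11).
  i = 5 (α = 10): (10−6)(10−9)(10−7)(10−5) = 4·1·3·5 = 60 ≡ 5, so v_5 = 5^{−1} = 9 (mod 11).
  v = [10, 5, 1, 8, 9].
Step 2: syndromes of r = [2, 9, 8, 10, 4] (all sums mod 11).
  S_0 = Σ v_i r_i = 10·2 + 5·9 + 1·8 + 8·10 + 9·4 = 189 ≡ 2.
  S_1 = Σ v_i α_i r_i = 10·6·2 + 5·9·9 + 1·7·8 + 8·5·10 + 9·10·4 = 1341 ≡ 10.
  α_i^2 mod 11 = [3, 4, 5, 3, 1].
  S_2 = Σ v_i α_i^2 r_i = 10·3·2 + 5·4·9 + 1·5·8 + 8·3·10 + 9·1·4 = 556 ≡ 6.
  S = (2, 10, 6) ≠ 0, so r is not a codeword (an error is present).
Step 3: locate the error. For a single error e at position i, S_ℓ = v_i·e·α_i^ℓ, so α_err = S_1/S_0.
  S_0^{−1} = 2^{−1} = 6 (mod 11), so α_err = 10·6 = 60 ≡ 5 = α_4. Error position i = 4.
  Consistency check: S_2/S_1 = 6·10 = 60 ≡ 5 = α_err ✓ (single-error assumption holds).
Step 4: error magnitude e = S_0/v_4 = S_0·∏_{j≠4}(α_4 − α_j) = 2·7 = 14 ≡ 3 (mod 11).
Step 5: correct position 4: c_4 = r_4 − e = 10 − 3 ≡ 7 (mod 11). Hence c = [2, 9, 8, 7, 4].
  Check: interpolating c through the α_i gives m(x) = 10 + 6·x (degree < 2) with m(α_i) = c_i for every i, so c is indeed a codeword.


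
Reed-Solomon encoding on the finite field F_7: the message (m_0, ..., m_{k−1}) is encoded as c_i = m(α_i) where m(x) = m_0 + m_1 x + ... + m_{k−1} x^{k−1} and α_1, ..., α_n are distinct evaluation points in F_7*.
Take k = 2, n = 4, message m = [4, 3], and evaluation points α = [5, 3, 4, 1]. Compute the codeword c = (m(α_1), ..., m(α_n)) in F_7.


c = [5, 6, 2, 0]

Message polynomial: m(x) = 4 + 3·x (mod 7).
For each evaluation point α_i, compute m(α_i) mod 7:
  α_1 = 5: Horner steps 3 → 5, so m(5) = 5.
  α_2 = 3: Horner steps 3 → 6, so m(3) = 6.
  α_3 = 4: Horner steps 3 → 2, so m(4) = 2.
  α_4 = 1: Horner steps 3 → 0, so m(1) = 0.
Codeword c = [5, 6, 2, 0] ∈ F_7^4.


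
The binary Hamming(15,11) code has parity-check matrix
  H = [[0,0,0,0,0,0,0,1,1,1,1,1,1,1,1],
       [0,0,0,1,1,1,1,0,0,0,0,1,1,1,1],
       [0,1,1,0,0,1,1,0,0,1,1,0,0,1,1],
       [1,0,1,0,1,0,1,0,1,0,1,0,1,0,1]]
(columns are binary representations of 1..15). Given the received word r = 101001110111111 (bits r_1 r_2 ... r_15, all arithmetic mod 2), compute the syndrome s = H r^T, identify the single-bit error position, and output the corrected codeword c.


s = (1, 0, 1, 0)^T, error position = 10, corrected codeword c = 101001110011111

Compute s = H r^T mod 2 one row at a time:
  s_1 = 1 + 0 + 1 + 1 + 1 + 1 + 1 + 1 = 7 ≡ 1 (mod 2).
  s_2 = 0 + 0 + 1 + 1 + 1 + 1 + 1 + 1 = 6 ≡ 0 (mod 2).
  s_3 = 0 + 1 + 1 + 1 + 1 + 1 + 1 + 1 = 7 ≡ 1 (mod 2).
  s_4 = 1 + 1 + 0 + 1 + 0 + 1 + 1 + 1 = 6 ≡ 0 (mod 2).
s = (1, 0, 1, 0)^T — this equals column 10 of H (binary 1010), so error is at position 10.
Correct: flip bit 10 of r = 101001110111111 to get c = 101001110011111.


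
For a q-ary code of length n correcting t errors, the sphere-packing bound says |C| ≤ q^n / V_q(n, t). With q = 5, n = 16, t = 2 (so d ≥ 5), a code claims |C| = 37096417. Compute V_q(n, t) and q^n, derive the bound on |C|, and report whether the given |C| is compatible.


V_q(n, t) = 1985, q^n = 152587890625, Hamming bound = 76870473, |C| = 37096417 ≤ bound (satisfied).

Step 1: Compute V_q(n, t) = Σ_{j=0}^2 C(n, j) (q−1)^j.
  j = 0: C(16,0)·(4)^0 = 1·1 = 1.
  j = 1: C(16,1)·(4)^1 = 16·4 = 64.
  j = 2: C(16,2)·(4)^2 = 120·16 = 1920.
  V_q(n, t) = 1 + 64 + 1920 = 1985.
Step 2: q^n = 5^16 = 152587890625.
Step 3: Hamming bound ⌊q^n / V_q(n,t)⌋ = ⌊152587890625/1985⌋ = 76870473.
Step 4: Compare |C| = 37096417 to 76870473: satisfied.
The claimed |C| lies below the Hamming bound.


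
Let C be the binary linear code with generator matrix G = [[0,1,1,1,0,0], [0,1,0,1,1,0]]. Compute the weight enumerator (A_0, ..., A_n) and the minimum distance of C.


Weight distribution: A_0 = 1, A_2 = 1, A_3 = 2. Minimum distance d = 2.

Enumerate all 2^2 = 4 messages m ∈ F_2^2.
For each, compute codeword c = mG in F_2^6, then tally its weight.
  m = 00 → c = 000000, weight = 0.
  m = 10 → c = 011100, weight = 3.
  m = 01 → c = 010110, weight = 3.
  m = 11 → c = 001010, weight = 2.
Tally weights:
  weight 0: 1 codewords.
  weight 2: 1 codewords.
  weight 3: 2 codewords.
Minimum distance d = smallest w > 0 with A_w > 0 = 2.
Sanity: Σ A_w = 4 = 2^2 = 4 ✓.


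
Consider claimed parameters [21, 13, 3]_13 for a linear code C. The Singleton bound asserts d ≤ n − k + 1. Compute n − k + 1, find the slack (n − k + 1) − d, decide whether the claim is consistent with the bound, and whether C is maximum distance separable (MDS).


Singleton RHS = n − k + 1 = 9, slack = 6, bound satisfied, not MDS.

Singleton bound: d ≤ n − k + 1.
Here n = 21, k = 13, so n − k + 1 = 9.
Given d = 3, check d ≤ 9: YES.
Slack = (n − k + 1) − d = 6.
The code is NOT MDS (slack = 6 > 0).
Description: the claimed parameters are [21, 13, 3]_13; such a code would be non-MDS.


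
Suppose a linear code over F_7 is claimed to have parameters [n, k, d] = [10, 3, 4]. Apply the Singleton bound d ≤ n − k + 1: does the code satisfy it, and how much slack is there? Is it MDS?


Singleton RHS = n − k + 1 = 8, slack = 4, bound satisfied, not MDS.

Singleton bound: d ≤ n − k + 1.
Here n = 10, k = 3, so n − k + 1 = 8.
Given d = 4, check d ≤ 8: YES.
Slack = (n − k + 1) − d = 4.
The code is NOT MDS (slack = 4 > 0).
Description: the claimed parameters are [10, 3, 4]_7; such a code would be non-MDS.


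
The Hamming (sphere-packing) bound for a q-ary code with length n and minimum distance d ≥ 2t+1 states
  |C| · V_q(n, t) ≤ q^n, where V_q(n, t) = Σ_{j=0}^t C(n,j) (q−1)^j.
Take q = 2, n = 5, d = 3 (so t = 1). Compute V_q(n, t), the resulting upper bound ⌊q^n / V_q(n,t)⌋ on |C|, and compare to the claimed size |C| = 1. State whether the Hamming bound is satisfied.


V_q(n, t) = 6, q^n = 32, Hamming bound = 5, |C| = 1 ≤ bound (satisfied).

Step 1: Compute V_q(n, t) = Σ_{j=0}^1 C(n, j) (q−1)^j.
  j = 0: C(5,0)·(1)^0 = 1·1 = 1.
  j = 1: C(5,1)·(1)^1 = 5·1 = 5.
  V_q(n, t) = 1 + 5 = 6.
Step 2: q^n = 2^5 = 32.
Step 3: Hamming bound ⌊q^n / V_q(n,t)⌋ = ⌊32/6⌋ = 5.
Step 4: Compare |C| = 1 to 5: satisfied.
The claimed |C| lies below the Hamming bound.


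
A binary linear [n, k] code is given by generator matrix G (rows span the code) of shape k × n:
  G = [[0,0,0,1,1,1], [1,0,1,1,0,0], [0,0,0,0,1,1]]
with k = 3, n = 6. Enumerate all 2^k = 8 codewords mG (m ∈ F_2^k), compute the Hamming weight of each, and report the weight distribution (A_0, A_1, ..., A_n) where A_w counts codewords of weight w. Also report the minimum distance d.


Weight distribution: A_0 = 1, A_1 = 1, A_2 = 2, A_3 = 2, A_4 = 1, A_5 = 1. Minimum distance d = 1.

Enumerate all 2^3 = 8 messages m ∈ F_2^3.
For each, compute codeword c = mG in F_2^6, then tally its weight.
  m = 000 → c = 000000, weight = 0.
  m = 100 → c = 000111, weight = 3.
  m = 010 → c = 101100, weight = 3.
  m = 110 → c = 101011, weight = 4.
  m = 001 → c = 000011, weight = 2.
  m = 101 → c = 000100, weight = 1.
  m = 011 → c = 101111, weight = 5.
  m = 111 → c = 101000, weight = 2.
Tally weights:
  weight 0: 1 codewords.
  weight 1: 1 codewords.
  weight 2: 2 codewords.
  weight 3: 2 codewords.
  weight 4: 1 codewords.
  weight 5: 1 codewords.
Minimum distance d = smallest w > 0 with A_w > 0 = 1.
Sanity: Σ A_w = 8 = 2^3 = 8 ✓.


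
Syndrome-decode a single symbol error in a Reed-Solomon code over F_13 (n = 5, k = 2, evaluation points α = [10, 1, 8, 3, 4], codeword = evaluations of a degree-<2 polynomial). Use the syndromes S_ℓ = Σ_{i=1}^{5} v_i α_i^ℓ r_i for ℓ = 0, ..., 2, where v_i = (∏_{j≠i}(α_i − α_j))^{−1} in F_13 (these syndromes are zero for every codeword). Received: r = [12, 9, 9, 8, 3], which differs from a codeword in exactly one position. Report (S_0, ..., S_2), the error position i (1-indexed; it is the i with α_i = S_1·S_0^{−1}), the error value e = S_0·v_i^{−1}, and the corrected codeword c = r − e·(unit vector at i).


S = (4, 4, 4), error at position 2, error magnitude e = 4, c = [12, 5, 9, 8, 3].

Step 1: column multipliers v_i = (∏_{j≠i}(α_i − α_j))^{−1} mod 13.
  i = 1 (α = 10): (10−1)(10−8)(10−3)(10−4) = 9·2·7·6 = 756 ≡ 2, so v_1 = 2^{−1} = 7 (mod 13).
  i = 2 (α = 1): (1−10)(1−8)(1−3)(1−4) = (−9)·(−7)·(−2)·(−3) = 378 ≡ 1, so v_2 = 1^{−1} = 1 (mod 13).
  i = 3 (α = 8): (8−10)(8−1)(8−3)(8−4) = (−2)·7·5·4 = −280 ≡ 6, so v_3 = 6^{−1} = 11 (mod 13).
  i = 4 (α = 3): (3−10)(3−1)(3−8)(3−4) = (−7)·2·(−5)·(−1) = −70 ≡ 8, so v_4 = 8^{−1} = 5 (mod 13).
  i = 5 (α = 4): (4−10)(4−1)(4−8)(4−3) = (−6)·3·(−4)·1 = 72 ≡ 7, so v_5 = 7^{−1} = 2 (mod 13).
  v = [7, 1, 11, 5, 2].
Step 2: syndromes of r = [12, 9, 9, 8, 3] (all sums mod 13).
  S_0 = Σ v_i r_i = 7·12 + 1·9 + 11·9 + 5·8 + 2·3 = 238 ≡ 4.
  S_1 = Σ v_i α_i r_i = 7·10·12 + 1·1·9 + 11·8·9 + 5·3·8 + 2·4·3 = 1785 ≡ 4.
  α_i^2 mod 13 = [9, 1, 12, 9, 3].
  S_2 = Σ v_i α_i^2 r_i = 7·9·12 + 1·1·9 + 11·12·9 + 5·9·8 + 2·3·3 = 2331 ≡ 4.
  S = (4, 4, 4) ≠ 0, so r is not a codeword (an error is present).
Step 3: locate the error. For a single error e at position i, S_ℓ = v_i·e·α_i^ℓ, so α_err = S_1/S_0.
  S_0^{−1} = 4^{−1} = 10 (mod 13), so α_err = 4·10 = 40 ≡ 1 = α_2. Error position i = 2.
  Consistency check: S_2/S_1 = 4·10 = 40 ≡ 1 = α_err ✓ (single-error assumption holds).
Step 4: error magnitude e = S_0/v_2 = S_0·∏_{j≠2}(α_2 − α_j) = 4·1 = 4 ≡ 4 (mod 13).
Step 5: correct position 2: c_2 = r_2 − e = 9 − 4 ≡ 5 (mod 13). Hence c = [12, 5, 9, 8, 3].
  Check: interpolating c through the α_i gives m(x) = 10 + 8·x (degree < 2) with m(α_i) = c_i for every i, so c is indeed a codeword.


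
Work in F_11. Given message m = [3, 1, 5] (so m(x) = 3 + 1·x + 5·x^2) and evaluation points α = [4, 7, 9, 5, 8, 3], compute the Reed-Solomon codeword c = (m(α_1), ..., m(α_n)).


c = [10, 2, 10, 1, 1, 7]

Message polynomial: m(x) = 3 + 1·x + 5·x^2 (mod 11).
For each evaluation point α_i, compute m(α_i) mod 11:
  α_1 = 4: Horner steps 5 → 10 → 10, so m(4) = 10.
  α_2 = 7: Horner steps 5 → 3 → 2, so m(7) = 2.
  α_3 = 9: Horner steps 5 → 2 → 10, so m(9) = 10.
  α_4 = 5: Horner steps 5 → 4 → 1, so m(5) = 1.
  α_5 = 8: Horner steps 5 → 8 → 1, so m(8) = 1.
  α_6 = 3: Horner steps 5 → 5 → 7, so m(3) = 7.
Codeword c = [10, 2, 10, 1, 1, 7] ∈ F_11^6.


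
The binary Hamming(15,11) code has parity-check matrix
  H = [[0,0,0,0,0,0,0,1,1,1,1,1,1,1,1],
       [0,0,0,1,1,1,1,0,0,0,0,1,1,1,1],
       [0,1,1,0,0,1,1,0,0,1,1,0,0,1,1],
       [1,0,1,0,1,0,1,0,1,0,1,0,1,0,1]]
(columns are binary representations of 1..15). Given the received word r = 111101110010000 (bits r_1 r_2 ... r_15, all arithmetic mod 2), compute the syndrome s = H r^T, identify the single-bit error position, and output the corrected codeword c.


s = (0, 1, 1, 0)^T, error position = 6, corrected codeword c = 111100110010000

Compute s = H r^T mod 2 one row at a time:
  s_1 = 1 + 0 + 0 + 1 + 0 + 0 + 0 + 0 = 2 ≡ 0 (mod 2).
  s_2 = 1 + 0 + 1 + 1 + 0 + 0 + 0 + 0 = 3 ≡ 1 (mod 2).
  s_3 = 1 + 1 + 1 + 1 + 0 + 1 + 0 + 0 = 5 ≡ 1 (mod 2).
  s_4 = 1 + 1 + 0 + 1 + 0 + 1 + 0 + 0 = 4 ≡ 0 (mod 2).
s = (0, 1, 1, 0)^T — this equals column 6 of H (binary 0110), so error is at position 6.
Correct: flip bit 6 of r = 111101110010000 to get c = 111100110010000.


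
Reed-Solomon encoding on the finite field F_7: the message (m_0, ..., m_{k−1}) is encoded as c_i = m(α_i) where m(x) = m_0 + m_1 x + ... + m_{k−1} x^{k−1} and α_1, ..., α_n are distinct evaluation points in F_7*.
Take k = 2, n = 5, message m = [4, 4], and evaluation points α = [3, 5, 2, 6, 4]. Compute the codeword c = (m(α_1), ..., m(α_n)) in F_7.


c = [2, 3, 5, 0, 6]

Message polynomial: m(x) = 4 + 4·x (mod 7).
For each evaluation point α_i, compute m(α_i) mod 7:
  α_1 = 3: Horner steps 4 → 2, so m(3) = 2.
  α_2 = 5: Horner steps 4 → 3, so m(5) = 3.
  α_3 = 2: Horner steps 4 → 5, so m(2) = 5.
  α_4 = 6: Horner steps 4 → 0, so m(6) = 0.
  α_5 = 4: Horner steps 4 → 6, so m(4) = 6.
Codeword c = [2, 3, 5, 0, 6] ∈ F_7^5.


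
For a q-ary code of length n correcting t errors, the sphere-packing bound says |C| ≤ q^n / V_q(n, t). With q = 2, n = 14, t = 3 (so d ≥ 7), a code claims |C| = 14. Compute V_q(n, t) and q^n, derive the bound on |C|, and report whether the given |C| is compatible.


V_q(n, t) = 470, q^n = 16384, Hamming bound = 34, |C| = 14 ≤ bound (satisfied).

Step 1: Compute V_q(n, t) = Σ_{j=0}^3 C(n, j) (q−1)^j.
  j = 0: C(14,0)·(1)^0 = 1·1 = 1.
  j = 1: C(14,1)·(1)^1 = 14·1 = 14.
  j = 2: C(14,2)·(1)^2 = 91·1 = 91.
  j = 3: C(14,3)·(1)^3 = 364·1 = 364.
  V_q(n, t) = 1 + 14 + 91 + 364 = 470.
Step 2: q^n = 2^14 = 16384.
Step 3: Hamming bound ⌊q^n / V_q(n,t)⌋ = ⌊16384/470⌋ = 34.
Step 4: Compare |C| = 14 to 34: satisfied.
The claimed |C| lies below the Hamming bound.


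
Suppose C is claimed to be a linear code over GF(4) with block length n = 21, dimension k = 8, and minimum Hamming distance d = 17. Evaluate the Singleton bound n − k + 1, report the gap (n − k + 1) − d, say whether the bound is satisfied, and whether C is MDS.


Singleton RHS = n − k + 1 = 14, slack = -3, bound violated (no such code; not MDS).

Singleton bound: d ≤ n − k + 1.
Here n = 21, k = 8, so n − k + 1 = 14.
Given d = 17, check d ≤ 14: NO.
Slack = (n − k + 1) − d = -3.
The slack is negative: d = 17 exceeds n − k + 1 = 14 by 3, so the Singleton bound is violated and no linear [21, 8, 17]_4 code can exist. In particular it is not MDS (MDS requires d = n − k + 1 exactly).
Description: the claimed parameters are [21, 8, 17]_4; such a code would be impossible (violates the Singleton bound).


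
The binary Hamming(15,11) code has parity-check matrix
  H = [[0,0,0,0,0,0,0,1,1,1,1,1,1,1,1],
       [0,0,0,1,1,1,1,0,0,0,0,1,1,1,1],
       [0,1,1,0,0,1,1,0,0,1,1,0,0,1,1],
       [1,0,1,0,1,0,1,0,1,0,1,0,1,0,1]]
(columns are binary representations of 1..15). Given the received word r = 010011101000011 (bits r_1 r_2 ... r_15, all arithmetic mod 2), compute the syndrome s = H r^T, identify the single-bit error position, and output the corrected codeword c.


s = (1, 1, 1, 0)^T, error position = 14, corrected codeword c = 010011101000001

Compute s = H r^T mod 2 one row at a time:
  s_1 = 0 + 1 + 0 + 0 + 0 + 0 + 1 + 1 = 3 ≡ 1 (mod 2).
  s_2 = 0 + 1 + 1 + 1 + 0 + 0 + 1 + 1 = 5 ≡ 1 (mod 2).
  s_3 = 1 + 0 + 1 + 1 + 0 + 0 + 1 + 1 = 5 ≡ 1 (mod 2).
  s_4 = 0 + 0 + 1 + 1 + 1 + 0 + 0 + 1 = 4 ≡ 0 (mod 2).
s = (1, 1, 1, 0)^T — this equals column 14 of H (binary 1110), so error is at position 14.
Correct: flip bit 14 of r = 010011101000011 to get c = 010011101000001.


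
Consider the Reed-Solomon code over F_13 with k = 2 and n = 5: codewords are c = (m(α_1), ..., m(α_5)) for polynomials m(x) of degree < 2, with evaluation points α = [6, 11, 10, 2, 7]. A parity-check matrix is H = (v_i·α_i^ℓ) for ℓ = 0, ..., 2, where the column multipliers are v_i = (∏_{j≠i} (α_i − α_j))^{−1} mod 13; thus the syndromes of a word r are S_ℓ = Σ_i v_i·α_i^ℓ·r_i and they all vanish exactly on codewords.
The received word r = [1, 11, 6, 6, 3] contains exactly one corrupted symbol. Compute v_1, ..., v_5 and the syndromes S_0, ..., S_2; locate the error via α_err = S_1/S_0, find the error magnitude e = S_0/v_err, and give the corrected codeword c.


S = (11, 6, 8), error at position 3, error magnitude e = 10, c = [1, 11, 9, 6, 3].

Step 1: column multipliers v_i = (∏_{j≠i}(α_i − α_j))^{−1} mod 13.
  i = 1 (α = 6): (6−11)(6−10)(6−2)(6−7) = (−5)·(−4)·4·(−1) = −80 ≡ 11, so v_1 = 11^{−1} = 6 (mod 13).
  i = 2 (α = 11): (11−6)(11−10)(11−2)(11−7) = 5·1·9·4 = 180 ≡ 11, so v_2 = 11^{−1} = 6 (mod 13).
  i = 3 (α = 10): (10−6)(10−11)(10−2)(10−7) = 4·(−1)·8·3 = −96 ≡ 8, so v_3 = 8^{−1} = 5 (mod 13).
  i = 4 (α = 2): (2−6)(2−11)(2−10)(2−7) = (−4)·(−9)·(−8)·(−5) = 1440 ≡ 10, so v_4 = 10^{−1} = 4 (mod 13).
  i = 5 (α = 7): (7−6)(7−11)(7−10)(7−2) = 1·(−4)·(−3)·5 = 60 ≡ 8, so v_5 = 8^{−1} = 5 (mod 13).
  v = [6, 6, 5, 4, 5].
Step 2: syndromes of r = [1, 11, 6, 6, 3] (all sums mod 13).
  S_0 = Σ v_i r_i = 6·1 + 6·11 + 5·6 + 4·6 + 5·3 = 141 ≡ 11.
  S_1 = Σ v_i α_i r_i = 6·6·1 + 6·11·11 + 5·10·6 + 4·2·6 + 5·7·3 = 1215 ≡ 6.
  α_i^2 mod 13 = [10, 4, 9, 4, 10].
  S_2 = Σ v_i α_i^2 r_i = 6·10·1 + 6·4·11 + 5·9·6 + 4·4·6 + 5·10·3 = 840 ≡ 8.
  S = (11, 6, 8) ≠ 0, so r is not a codeword (an error is present).
Step 3: locate the error. For a single error e at position i, S_ℓ = v_i·e·α_i^ℓ, so α_err = S_1/S_0.
  S_0^{−1} = 11^{−1} = 6 (mod 13), so α_err = 6·6 = 36 ≡ 10 = α_3. Error position i = 3.
  Consistency check: S_2/S_1 = 8·11 = 88 ≡ 10 = α_err ✓ (single-error assumption holds).
Step 4: error magnitude e = S_0/v_3 = S_0·∏_{j≠3}(α_3 − α_j) = 11·8 = 88 ≡ 10 (mod 13).
Step 5: correct position 3: c_3 = r_3 − e = 6 − 10 ≡ 9 (mod 13). Hence c = [1, 11, 9, 6, 3].
  Check: interpolating c through the α_i gives m(x) = 2 + 2·x (degree < 2) with m(α_i) = c_i for every i, so c is indeed a codeword.


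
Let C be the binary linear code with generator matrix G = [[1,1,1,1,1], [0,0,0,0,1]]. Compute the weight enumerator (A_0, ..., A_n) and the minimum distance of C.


Weight distribution: A_0 = 1, A_1 = 1, A_4 = 1, A_5 = 1. Minimum distance d = 1.

Enumerate all 2^2 = 4 messages m ∈ F_2^2.
For each, compute codeword c = mG in F_2^5, then tally its weight.
  m = 00 → c = 00000, weight = 0.
  m = 10 → c = 11111, weight = 5.
  m = 01 → c = 00001, weight = 1.
  m = 11 → c = 11110, weight = 4.
Tally weights:
  weight 0: 1 codewords.
  weight 1: 1 codewords.
  weight 4: 1 codewords.
  weight 5: 1 codewords.
Minimum distance d = smallest w > 0 with A_w > 0 = 1.
Sanity: Σ A_w = 4 = 2^2 = 4 ✓.


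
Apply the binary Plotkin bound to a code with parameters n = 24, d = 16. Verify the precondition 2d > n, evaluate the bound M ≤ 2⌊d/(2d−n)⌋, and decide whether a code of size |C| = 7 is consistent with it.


Plotkin bound M ≤ 4; given |C| = 7 > bound (violated).

Check applicability: 2d = 32, n = 24.
2d − n = 8 > 0, so Plotkin applies.
Compute d/(2d−n) = 16/8 ≈ 2.0000.
⌊d/(2d−n)⌋ = 2.
Plotkin bound: M ≤ 2·2 = 4.
Given |C| = 7, check: VIOLATED.
This |C| is above the Plotkin bound, so no binary code with n = 24, d = 16 and 7 codewords exists.


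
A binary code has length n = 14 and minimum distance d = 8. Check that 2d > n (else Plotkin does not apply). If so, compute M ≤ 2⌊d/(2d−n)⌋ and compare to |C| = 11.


Plotkin bound M ≤ 8; given |C| = 11 > bound (violated).

Check applicability: 2d = 16, n = 14.
2d − n = 2 > 0, so Plotkin applies.
Compute d/(2d−n) = 8/2 ≈ 4.0000.
⌊d/(2d−n)⌋ = 4.
Plotkin bound: M ≤ 2·4 = 8.
Given |C| = 11, check: VIOLATED.
This |C| is above the Plotkin bound, so no binary code with n = 14, d = 8 and 11 codewords exists.


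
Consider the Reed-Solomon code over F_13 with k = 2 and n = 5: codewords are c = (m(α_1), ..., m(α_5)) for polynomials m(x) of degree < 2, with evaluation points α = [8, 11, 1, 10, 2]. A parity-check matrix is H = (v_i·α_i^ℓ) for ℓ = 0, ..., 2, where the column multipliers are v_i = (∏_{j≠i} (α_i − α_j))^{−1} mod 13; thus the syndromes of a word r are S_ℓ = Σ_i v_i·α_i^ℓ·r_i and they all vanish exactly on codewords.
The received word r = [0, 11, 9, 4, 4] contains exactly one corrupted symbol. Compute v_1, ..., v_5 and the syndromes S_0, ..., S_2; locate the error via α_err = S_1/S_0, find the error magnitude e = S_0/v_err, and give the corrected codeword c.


S = (12, 3, 4), error at position 4, error magnitude e = 1, c = [0, 11, 9, 3, 4].

Step 1: column multipliers v_i = (∏_{j≠i}(α_i − α_j))^{−1} mod 13.
  i = 1 (α = 8): (8−11)(8−1)(8−10)(8−2) = (−3)·7·(−2)·6 = 252 ≡ 5, so v_1 = 5^{−1} = 8 (mod 13).
  i = 2 (α = 11): (11−8)(11−1)(11−10)(11−2) = 3·10·1·9 = 270 ≡ 10, so v_2 = 10^{−1} = 4 (mod 13).
  i = 3 (α = 1): (1−8)(1−11)(1−10)(1−2) = (−7)·(−10)·(−9)·(−1) = 630 ≡ 6, so v_3 = 6^{−1} = 11 (mod 13).
  i = 4 (α = 10): (10−8)(10−11)(10−1)(10−2) = 2·(−1)·9·8 = −144 ≡ 12, so v_4 = 12^{−1} = 12 (mod 13).
  i = 5 (α = 2): (2−8)(2−11)(2−1)(2−10) = (−6)·(−9)·1·(−8) = −432 ≡ 10, so v_5 = 10^{−1} = 4 (mod 13).
  v = [8, 4, 11, 12, 4].
Step 2: syndromes of r = [0, 11, 9, 4, 4] (all sums mod 13).
  S_0 = Σ v_i r_i = 8·0 + 4·11 + 11·9 + 12·4 + 4·4 = 207 ≡ 12.
  S_1 = Σ v_i α_i r_i = 8·8·0 + 4·11·11 + 11·1·9 + 12·10·4 + 4·2·4 = 1095 ≡ 3.
  α_i^2 mod 13 = [12, 4, 1, 9, 4].
  S_2 = Σ v_i α_i^2 r_i = 8·12·0 + 4·4·11 + 11·1·9 + 12·9·4 + 4·4·4 = 771 ≡ 4.
  S = (12, 3, 4) ≠ 0, so r is not a codeword (an error is present).
Step 3: locate the error. For a single error e at position i, S_ℓ = v_i·e·α_i^ℓ, so α_err = S_1/S_0.
  S_0^{−1} = 12^{−1} = 12 (mod 13), so α_err = 3·12 = 36 ≡ 10 = α_4. Error position i = 4.
  Consistency check: S_2/S_1 = 4·9 = 36 ≡ 10 = α_err ✓ (single-error assumption holds).
Step 4: error magnitude e = S_0/v_4 = S_0·∏_{j≠4}(α_4 − α_j) = 12·12 = 144 ≡ 1 (mod 13).
Step 5: correct position 4: c_4 = r_4 − e = 4 − 1 ≡ 3 (mod 13). Hence c = [0, 11, 9, 3, 4].
  Check: interpolating c through the α_i gives m(x) = 1 + 8·x (degree < 2) with m(α_i) = c_i for every i, so c is indeed a codeword.


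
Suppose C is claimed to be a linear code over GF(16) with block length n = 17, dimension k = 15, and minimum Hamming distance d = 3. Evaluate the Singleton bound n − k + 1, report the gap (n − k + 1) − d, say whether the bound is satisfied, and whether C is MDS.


Singleton RHS = n − k + 1 = 3, slack = 0, bound satisfied, MDS.

Singleton bound: d ≤ n − k + 1.
Here n = 17, k = 15, so n − k + 1 = 3.
Given d = 3, check d ≤ 3: YES.
Slack = (n − k + 1) − d = 0.
The code is MDS (slack = 0).
Description: the claimed parameters are [17, 15, 3]_16; such a code would be MDS (meets Singleton bound).


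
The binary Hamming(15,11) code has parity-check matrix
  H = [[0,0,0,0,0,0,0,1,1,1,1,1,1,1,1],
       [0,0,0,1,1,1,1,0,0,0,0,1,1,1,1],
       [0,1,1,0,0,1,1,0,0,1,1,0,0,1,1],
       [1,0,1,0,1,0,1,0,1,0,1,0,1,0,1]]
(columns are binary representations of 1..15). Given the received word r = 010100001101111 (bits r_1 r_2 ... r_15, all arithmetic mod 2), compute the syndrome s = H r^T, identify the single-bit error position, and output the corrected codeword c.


s = (0, 1, 0, 1)^T, error position = 5, corrected codeword c = 010110001101111

Compute s = H r^T mod 2 one row at a time:
  s_1 = 0 + 1 + 1 + 0 + 1 + 1 + 1 + 1 = 6 ≡ 0 (mod 2).
  s_2 = 1 + 0 + 0 + 0 + 1 + 1 + 1 + 1 = 5 ≡ 1 (mod 2).
  s_3 = 1 + 0 + 0 + 0 + 1 + 0 + 1 + 1 = 4 ≡ 0 (mod 2).
  s_4 = 0 + 0 + 0 + 0 + 1 + 0 + 1 + 1 = 3 ≡ 1 (mod 2).
s = (0, 1, 0, 1)^T — this equals column 5 of H (binary 0101), so error is at position 5.
Correct: flip bit 5 of r = 010100001101111 to get c = 010110001101111.


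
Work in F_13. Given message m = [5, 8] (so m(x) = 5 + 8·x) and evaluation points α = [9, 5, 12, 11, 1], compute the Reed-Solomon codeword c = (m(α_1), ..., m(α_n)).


c = [12, 6, 10, 2, 0]

Message polynomial: m(x) = 5 + 8·x (mod 13).
For each evaluation point α_i, compute m(α_i) mod 13:
  α_1 = 9: Horner steps 8 → 12, so m(9) = 12.
  α_2 = 5: Horner steps 8 → 6, so m(5) = 6.
  α_3 = 12: Horner steps 8 → 10, so m(12) = 10.
  α_4 = 11: Horner steps 8 → 2, so m(11) = 2.
  α_5 = 1: Horner steps 8 → 0, so m(1) = 0.
Codeword c = [12, 6, 10, 2, 0] ∈ F_13^5.


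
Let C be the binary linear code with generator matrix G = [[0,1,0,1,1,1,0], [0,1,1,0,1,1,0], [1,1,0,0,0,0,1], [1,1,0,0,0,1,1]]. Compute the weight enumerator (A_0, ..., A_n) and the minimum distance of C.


Weight distribution: A_0 = 1, A_1 = 1, A_2 = 1, A_3 = 4, A_4 = 5, A_5 = 3, A_6 = 1. Minimum distance d = 1.

Enumerate all 2^4 = 16 messages m ∈ F_2^4.
For each, compute codeword c = mG in F_2^7, then tally its weight.
  m = 0000 → c = 0000000, weight = 0.
  m = 1000 → c = 0101110, weight = 4.
  m = 0100 → c = 0110110, weight = 4.
  m = 1100 → c = 0011000, weight = 2.
  m = 0010 → c = 1100001, weight = 3.
  m = 1010 → c = 1001111, weight = 5.
  m = 0110 → c = 1010111, weight = 5.
  m = 1110 → c = 1111001, weight = 5.
  m = 0001 → c = 1100011, weight = 4.
  m = 1001 → c = 1001101, weight = 4.
  m = 0101 → c = 1010101, weight = 4.
  m = 1101 → c = 1111011, weight = 6.
  m = 0011 → c = 0000010, weight = 1.
  m = 1011 → c = 0101100, weight = 3.
  m = 0111 → c = 0110100, weight = 3.
  m = 1111 → c = 0011010, weight = 3.
Tally weights:
  weight 0: 1 codewords.
  weight 1: 1 codewords.
  weight 2: 1 codewords.
  weight 3: 4 codewords.
  weight 4: 5 codewords.
  weight 5: 3 codewords.
  weight 6: 1 codewords.
Minimum distance d = smallest w > 0 with A_w > 0 = 1.
Sanity: Σ A_w = 16 = 2^4 = 16 ✓.


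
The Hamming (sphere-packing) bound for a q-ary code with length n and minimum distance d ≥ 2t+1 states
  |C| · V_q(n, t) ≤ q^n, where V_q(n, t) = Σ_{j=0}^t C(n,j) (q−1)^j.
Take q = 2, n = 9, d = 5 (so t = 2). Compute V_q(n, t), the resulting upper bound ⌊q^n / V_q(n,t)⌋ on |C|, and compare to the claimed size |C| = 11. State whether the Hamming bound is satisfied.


V_q(n, t) = 46, q^n = 512, Hamming bound = 11, |C| = 11 ≤ bound (satisfied).

Step 1: Compute V_q(n, t) = Σ_{j=0}^2 C(n, j) (q−1)^j.
  j = 0: C(9,0)·(1)^0 = 1·1 = 1.
  j = 1: C(9,1)·(1)^1 = 9·1 = 9.
  j = 2: C(9,2)·(1)^2 = 36·1 = 36.
  V_q(n, t) = 1 + 9 + 36 = 46.
Step 2: q^n = 2^9 = 512.
Step 3: Hamming bound ⌊q^n / V_q(n,t)⌋ = ⌊512/46⌋ = 11.
Step 4: Compare |C| = 11 to 11: satisfied.
The claimed |C| lies at the Hamming bound (tight).
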